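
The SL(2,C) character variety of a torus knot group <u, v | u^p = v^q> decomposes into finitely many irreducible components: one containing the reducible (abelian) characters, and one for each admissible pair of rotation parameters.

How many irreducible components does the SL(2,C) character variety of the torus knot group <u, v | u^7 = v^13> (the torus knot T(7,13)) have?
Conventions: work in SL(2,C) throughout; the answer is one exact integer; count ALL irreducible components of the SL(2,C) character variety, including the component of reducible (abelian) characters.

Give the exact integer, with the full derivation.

37

For T(7,13): irreducibility forces the central element u^7 = v^13 to one of +I, -I.
On an irreducible component, tr(u) is locked at 2*cos(pi*alpha/7) for some alpha in 1..6, and tr(v) at 2*cos(pi*beta/13) for some beta in 1..12.
Consistency of u^7 = (-1)^alpha I with v^13 = (-1)^beta I forces alpha = beta (mod 2).
Enumerate parity-matched pairs: 3*6 odd-odd plus 3*6 even-even gives 36.
Total: 36 irreducible-character components + 1 reducible (abelian) component = 37.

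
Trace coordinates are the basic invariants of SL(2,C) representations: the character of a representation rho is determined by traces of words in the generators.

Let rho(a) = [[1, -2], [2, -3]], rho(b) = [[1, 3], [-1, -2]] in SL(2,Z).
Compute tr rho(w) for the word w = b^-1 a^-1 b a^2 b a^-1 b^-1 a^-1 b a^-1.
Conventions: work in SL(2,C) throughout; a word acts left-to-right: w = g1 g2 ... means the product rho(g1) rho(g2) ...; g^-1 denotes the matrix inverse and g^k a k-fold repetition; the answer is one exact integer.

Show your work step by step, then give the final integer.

rho(b^-1) = [[-2, -3], [1, 1]]
... * rho(a^-1) = [[-3, 2], [-2, 1]]  ->  [[12, -7], [-5, 3]]
... * rho(b) = [[1, 3], [-1, -2]]  ->  [[19, 50], [-8, -21]]
... * rho(a) = [[1, -2], [2, -3]]  ->  [[119, -188], [-50, 79]]
... * rho(a) = [[1, -2], [2, -3]]  ->  [[-257, 326], [108, -137]]
... * rho(b) = [[1, 3], [-1, -2]]  ->  [[-583, -1423], [245, 598]]
... * rho(a^-1) = [[-3, 2], [-2, 1]]  ->  [[4595, -2589], [-1931, 1088]]
... * rho(b^-1) = [[-2, -3], [1, 1]]  ->  [[-11779, -16374], [4950, 6881]]
... * rho(a^-1) = [[-3, 2], [-2, 1]]  ->  [[68085, -39932], [-28612, 16781]]
... * rho(b) = [[1, 3], [-1, -2]]  ->  [[108017, 284119], [-45393, -119398]]
... * rho(a^-1) = [[-3, 2], [-2, 1]]  ->  [[-892289, 500153], [374975, -210184]]
tr = -892289 + -210184 = -1102473

-1102473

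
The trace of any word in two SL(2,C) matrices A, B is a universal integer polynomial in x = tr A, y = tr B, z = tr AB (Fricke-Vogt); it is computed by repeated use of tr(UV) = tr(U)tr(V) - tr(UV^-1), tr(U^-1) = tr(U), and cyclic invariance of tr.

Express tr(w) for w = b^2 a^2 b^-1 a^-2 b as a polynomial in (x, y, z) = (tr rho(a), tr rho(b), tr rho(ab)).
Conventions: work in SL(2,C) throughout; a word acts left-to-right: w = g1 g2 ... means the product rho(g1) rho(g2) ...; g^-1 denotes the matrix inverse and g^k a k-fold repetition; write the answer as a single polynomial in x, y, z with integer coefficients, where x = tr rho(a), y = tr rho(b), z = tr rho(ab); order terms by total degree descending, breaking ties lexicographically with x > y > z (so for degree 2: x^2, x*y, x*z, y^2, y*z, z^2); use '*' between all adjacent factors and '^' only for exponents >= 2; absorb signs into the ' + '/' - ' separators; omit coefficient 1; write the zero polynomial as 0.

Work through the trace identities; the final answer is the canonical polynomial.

tr(a^2 b) = tr(a) * tr(b a) - tr(b)  (reduce the a square) = x*z - y
tr(a^2) = tr(a) * tr(a) - tr(1)  (reduce the a square) = x^2 - 2
and tr(b^2 a^2) = tr(b) * tr(a^2 b) - tr(a^2)  (reduce the b square) = x*y*z - x^2 - y^2 + 2
and tr(a b^2) = tr(b) * tr(a b) - tr(a)  (reduce the b square) = y*z - x
next, tr(b a^3 b) = tr(a) * tr(a b^2 a) - tr(a b^2)  (reduce the a square) = x^2*y*z - x^3 - x*y^2 - y*z + 3*x
next, tr(b a^3) = tr(a) * tr(a b a) - tr(a b)  (reduce the a square) = x^2*z - x*y - z
tr(a b^3 a^2) = tr(b) * tr(b a^3 b) - tr(b a^3)  (reduce the b square) = x^2*y^2*z - x^3*y - x*y^3 - x^2*z - y^2*z + 4*x*y + z
and tr(b a b a) = tr(a b) * tr(a b) - tr(1)  (split on a) = z^2 - 2
and tr(a^2 b a b) = tr(a) * tr(b a b a) - tr(b a b)  (reduce the a square) = x*z^2 - y*z - x
tr(a^2 b a b^2) = tr(b) * tr(a^2 b a b) - tr(a^2 b a)  (reduce the b square) = x*y*z^2 - x^2*z - y^2*z + z
tr(a b^3 a^2 b) = tr(b) * tr(a^2 b a b^2) - tr(a^2 b a b)  (reduce the b square) = x*y^2*z^2 - x^2*y*z - y^3*z - x*z^2 + 2*y*z + x
and tr(b^3 a^2 b^-1 a) = tr(a b^3 a^2) * tr(b) - tr(a b^3 a^2 b)  (eliminate b^-1) = x^2*y^3*z - x^3*y^2 - x*y^4 - x*y^2*z^2 + 4*x*y^2 + x*z^2 - y*z - x
tr(a^-1 b^3 a^2 b^-1) = tr(b^3 a^2 b^-1) * tr(a) - tr(b^3 a^2 b^-1 a)  (eliminate a^-1) = -x^2*y^3*z + x^3*y^2 + x*y^4 + x*y^2*z^2 + x^2*y*z - x^3 - 5*x*y^2 - x*z^2 + y*z + 3*x
tr(b^2 a^2 b^-1 a^-2 b) = tr(a^-1 b^3 a^2 b^-1) * tr(a) - tr(a^-1 b^3 a^2 b^-1 a)  (eliminate a^-1) = -x^3*y^3*z + x^4*y^2 + x^2*y^4 + x^2*y^2*z^2 + x^3*y*z - x^4 - 5*x^2*y^2 - x^2*z^2 + 4*x^2 + y^2 - 2

-x^3*y^3*z + x^4*y^2 + x^2*y^4 + x^2*y^2*z^2 + x^3*y*z - x^4 - 5*x^2*y^2 - x^2*z^2 + 4*x^2 + y^2 - 2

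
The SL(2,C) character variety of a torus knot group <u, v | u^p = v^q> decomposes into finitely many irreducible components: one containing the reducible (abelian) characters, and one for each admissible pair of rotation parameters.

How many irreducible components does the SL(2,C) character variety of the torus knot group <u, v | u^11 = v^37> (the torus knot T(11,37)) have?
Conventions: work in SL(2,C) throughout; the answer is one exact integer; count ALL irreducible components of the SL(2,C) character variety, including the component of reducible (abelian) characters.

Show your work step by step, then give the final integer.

181

Gamma = < u, v | u^11 = v^37 > (torus knot T(11,37)); the central element u^11 = v^37 acts as +I or -I in any irreducible SL(2,C) representation.
This locks tr(u) to 2*cos(pi*alpha/11), alpha in 1..10, and tr(v) to 2*cos(pi*beta/37), beta in 1..36, on each component of irreducible characters.
The two central values (-1)^alpha I and (-1)^beta I must be the same matrix, so alpha and beta share a parity.
count pairs: odd alpha (5 choices) x odd beta (18), plus even alpha (5) x even beta (18): 5*18 + 5*18 = 180.
That is 180 components of irreducible characters, and with the reducible (abelian) component the total is 181.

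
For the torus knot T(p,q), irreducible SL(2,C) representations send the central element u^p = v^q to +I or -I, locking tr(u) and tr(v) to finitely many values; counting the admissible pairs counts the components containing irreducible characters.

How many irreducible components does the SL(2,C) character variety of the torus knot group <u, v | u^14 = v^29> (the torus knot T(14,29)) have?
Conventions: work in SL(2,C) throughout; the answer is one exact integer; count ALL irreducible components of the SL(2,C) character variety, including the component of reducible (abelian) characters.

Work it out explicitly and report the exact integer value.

In the torus knot group T(14,29), u^14 = v^29 is central, so an irreducible representation sends it to +I or -I (Schur).
This locks tr(u) to 2*cos(pi*alpha/14), alpha in 1..13, and tr(v) to 2*cos(pi*beta/29), beta in 1..28, on each component of irreducible characters.
The two central values (-1)^alpha I and (-1)^beta I must be the same matrix, so alpha and beta share a parity.
count pairs: odd alpha (7 choices) x odd beta (14), plus even alpha (6) x even beta (14): 7*14 + 6*14 = 182.
components with irreducible characters: 182; plus the single component of reducible (abelian) characters: total 183.

183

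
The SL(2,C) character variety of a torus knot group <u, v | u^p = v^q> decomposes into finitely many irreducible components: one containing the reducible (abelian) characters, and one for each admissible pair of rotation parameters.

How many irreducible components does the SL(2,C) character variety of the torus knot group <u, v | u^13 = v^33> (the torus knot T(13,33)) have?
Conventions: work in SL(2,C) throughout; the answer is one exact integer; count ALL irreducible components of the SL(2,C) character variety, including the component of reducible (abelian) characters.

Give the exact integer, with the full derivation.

193

In the torus knot group T(13,33), u^13 = v^33 is central, so an irreducible representation sends it to +I or -I (Schur).
So on each irreducible component the traces are pinned: tr(u) = 2*cos(pi*alpha/13) with 1 <= alpha <= 12, tr(v) = 2*cos(pi*beta/33) with 1 <= beta <= 32.
u^13 = (-1)^alpha I and v^33 = (-1)^beta I must agree, so alpha and beta have equal parity.
Enumerate parity-matched pairs: 6*16 odd-odd plus 6*16 even-even gives 192.
Total: 192 irreducible-character components + 1 reducible (abelian) component = 193.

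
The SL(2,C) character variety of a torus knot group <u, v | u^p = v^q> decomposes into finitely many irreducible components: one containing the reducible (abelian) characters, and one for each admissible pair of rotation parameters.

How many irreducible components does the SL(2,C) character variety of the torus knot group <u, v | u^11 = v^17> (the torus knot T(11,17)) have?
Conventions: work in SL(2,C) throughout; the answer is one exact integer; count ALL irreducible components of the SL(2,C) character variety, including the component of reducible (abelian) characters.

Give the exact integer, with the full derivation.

In the torus knot group T(11,17), u^11 = v^17 is central, so an irreducible representation sends it to +I or -I (Schur).
On an irreducible component, tr(u) is locked at 2*cos(pi*alpha/11) for some alpha in 1..10, and tr(v) at 2*cos(pi*beta/17) for some beta in 1..16.
The two central values (-1)^alpha I and (-1)^beta I must be the same matrix, so alpha and beta share a parity.
Enumerate parity-matched pairs: 5*8 odd-odd plus 5*8 even-even gives 80.
Total: 80 irreducible-character components + 1 reducible (abelian) component = 81.

81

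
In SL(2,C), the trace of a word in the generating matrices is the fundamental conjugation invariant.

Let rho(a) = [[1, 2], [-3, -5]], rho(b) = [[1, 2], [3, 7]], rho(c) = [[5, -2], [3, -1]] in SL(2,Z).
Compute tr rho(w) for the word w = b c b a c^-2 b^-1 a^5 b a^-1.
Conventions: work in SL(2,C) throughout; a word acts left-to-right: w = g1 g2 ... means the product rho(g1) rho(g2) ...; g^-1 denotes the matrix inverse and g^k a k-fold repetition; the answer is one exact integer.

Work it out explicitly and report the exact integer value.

rho(b) = [[1, 2], [3, 7]]
... * rho(c) = [[5, -2], [3, -1]]  ->  [[11, -4], [36, -13]]
... * rho(b) = [[1, 2], [3, 7]]  ->  [[-1, -6], [-3, -19]]
... * rho(a) = [[1, 2], [-3, -5]]  ->  [[17, 28], [54, 89]]
... * rho(c^-1) = [[-1, 2], [-3, 5]]  ->  [[-101, 174], [-321, 553]]
... * rho(c^-1) = [[-1, 2], [-3, 5]]  ->  [[-421, 668], [-1338, 2123]]
... * rho(b^-1) = [[7, -2], [-3, 1]]  ->  [[-4951, 1510], [-15735, 4799]]
... * rho(a) = [[1, 2], [-3, -5]]  ->  [[-9481, -17452], [-30132, -55465]]
... * rho(a) = [[1, 2], [-3, -5]]  ->  [[42875, 68298], [136263, 217061]]
... * rho(a) = [[1, 2], [-3, -5]]  ->  [[-162019, -255740], [-514920, -812779]]
... * rho(a) = [[1, 2], [-3, -5]]  ->  [[605201, 954662], [1923417, 3034055]]
... * rho(a) = [[1, 2], [-3, -5]]  ->  [[-2258785, -3562908], [-7178748, -11323441]]
... * rho(b) = [[1, 2], [3, 7]]  ->  [[-12947509, -29457926], [-41149071, -93621583]]
... * rho(a^-1) = [[-5, -2], [3, 1]]  ->  [[-23636233, -3562908], [-75119394, -11323441]]
tr = -23636233 + -11323441 = -34959674

-34959674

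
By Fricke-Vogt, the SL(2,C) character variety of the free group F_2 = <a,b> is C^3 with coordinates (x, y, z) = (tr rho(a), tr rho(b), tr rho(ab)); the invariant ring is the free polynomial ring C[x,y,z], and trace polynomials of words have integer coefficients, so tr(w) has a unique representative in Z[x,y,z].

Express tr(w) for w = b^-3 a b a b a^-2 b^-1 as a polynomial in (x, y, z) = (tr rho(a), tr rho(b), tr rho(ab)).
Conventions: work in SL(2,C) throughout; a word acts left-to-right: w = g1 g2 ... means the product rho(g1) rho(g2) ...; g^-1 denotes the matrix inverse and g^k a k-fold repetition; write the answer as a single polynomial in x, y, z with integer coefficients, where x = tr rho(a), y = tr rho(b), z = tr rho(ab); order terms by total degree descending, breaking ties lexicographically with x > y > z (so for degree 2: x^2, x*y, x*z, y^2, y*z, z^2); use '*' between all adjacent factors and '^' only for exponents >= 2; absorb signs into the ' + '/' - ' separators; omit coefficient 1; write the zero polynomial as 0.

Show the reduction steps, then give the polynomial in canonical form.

-x^2*y^4*z^2 + x^3*y^3*z + x*y^5*z + x*y^3*z^3 + 2*x^2*y^2*z^2 - 2*x^3*y*z - 7*x*y^3*z - 2*x*y*z^3 + x^2*y^2 + y^4 + y^2*z^2 + 9*x*y*z - x^2 - 4*y^2 - z^2 + 2

trace(a b a) = trace(a) trace(b a) - trace(b) = x*z - y
trace(a b a b) = trace(b a) trace(b a) - trace(1) = z^2 - 2
trace(b^-1 a b a) = trace(a b a) trace(b) - trace(a b a b) = x*y*z - y^2 - z^2 + 2
trace(b a b) = trace(b) trace(a b) - trace(a) = y*z - x
trace(a b a b a) = trace(a) trace(b a b a) - trace(b a b) = x*z^2 - y*z - x
trace(a b a b a b) = trace(a b) trace(a b a b) - trace(a^-1 b^-1) = z^3 - 3*z
trace(b^-1 a b a b a) = trace(a b a b a) trace(b) - trace(a b a b a b) = x*y*z^2 - y^2*z - z^3 - x*y + 3*z
trace(b^-2 a b a b a) = trace(b^-1 a b a b a) trace(b) - trace(b^-1 a b a b a b) = x*y^2*z^2 - y^3*z - y*z^3 - x*y^2 - x*z^2 + 4*y*z + x
trace(b^-2 a b a b a^-1) = trace(b^-2 a b a b) trace(a) - trace(b^-2 a b a b a) = -x*y^2*z^2 + x^2*y*z + y^3*z + y*z^3 - 4*y*z + x
trace(b a b a b) = trace(b) trace(a b a b) - trace(a b a) = y*z^2 - x*z - y
trace(a b a b a^-1 b) = trace(b a b a b) trace(a) - trace(b a b a b a) = x*y*z^2 - x^2*z - z^3 - x*y + 3*z
trace(b^-1 a b a b a^-1) = trace(a b a b a^-1) trace(b) - trace(a b a b a^-1 b) = -x*y*z^2 + x^2*z + y^2*z + z^3 - 3*z
trace(a b a b a^-1 b^-3) = trace(b^-2 a b a b a^-1) trace(b) - trace(b^-2 a b a b a^-1 b) = -x*y^3*z^2 + x^2*y^2*z + y^4*z + y^2*z^3 + x*y*z^2 - x^2*z - 5*y^2*z - z^3 + x*y + 3*z
trace(b^-4 a b a b a^-1) = trace(a b a b a^-1 b^-3) trace(b) - trace(a b a b a^-1 b^-2) = -x*y^4*z^2 + x^2*y^3*z + y^5*z + y^3*z^3 + 2*x*y^2*z^2 - 2*x^2*y*z - 6*y^3*z - 2*y*z^3 + x*y^2 + 7*y*z - x
trace(b^-2 a b a) = trace(a b a b^-1) trace(b) - trace(a b a) = x*y^2*z - y^3 - y*z^2 - x*z + 3*y
trace(b^-3 a b a) = trace(b^-2 a b a) trace(b) - trace(b^-2 a b a b) = x*y^3*z - y^4 - y^2*z^2 - 2*x*y*z + 4*y^2 + z^2 - 2
trace(b^-3 a b a b a^-2 b^-1) = trace(b^-4 a b a b a^-1) trace(a) - trace(b^-4 a b a b) = -x^2*y^4*z^2 + x^3*y^3*z + x*y^5*z + x*y^3*z^3 + 2*x^2*y^2*z^2 - 2*x^3*y*z - 7*x*y^3*z - 2*x*y*z^3 + x^2*y^2 + y^4 + y^2*z^2 + 9*x*y*z - x^2 - 4*y^2 - z^2 + 2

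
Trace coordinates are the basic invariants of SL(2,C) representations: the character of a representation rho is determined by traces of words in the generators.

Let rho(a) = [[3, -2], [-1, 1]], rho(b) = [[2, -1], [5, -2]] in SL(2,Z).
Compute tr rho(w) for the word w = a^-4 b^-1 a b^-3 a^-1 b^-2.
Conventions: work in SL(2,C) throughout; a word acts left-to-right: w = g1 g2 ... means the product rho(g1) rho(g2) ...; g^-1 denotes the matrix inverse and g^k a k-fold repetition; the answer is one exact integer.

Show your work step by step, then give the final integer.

-7927

rho(a^-1) = [[1, 2], [1, 3]]
... * rho(a^-1) = [[1, 2], [1, 3]]  ->  [[3, 8], [4, 11]]
... * rho(a^-1) = [[1, 2], [1, 3]]  ->  [[11, 30], [15, 41]]
... * rho(a^-1) = [[1, 2], [1, 3]]  ->  [[41, 112], [56, 153]]
... * rho(b^-1) = [[-2, 1], [-5, 2]]  ->  [[-642, 265], [-877, 362]]
... * rho(a) = [[3, -2], [-1, 1]]  ->  [[-2191, 1549], [-2993, 2116]]
... * rho(b^-1) = [[-2, 1], [-5, 2]]  ->  [[-3363, 907], [-4594, 1239]]
... * rho(b^-1) = [[-2, 1], [-5, 2]]  ->  [[2191, -1549], [2993, -2116]]
... * rho(b^-1) = [[-2, 1], [-5, 2]]  ->  [[3363, -907], [4594, -1239]]
... * rho(a^-1) = [[1, 2], [1, 3]]  ->  [[2456, 4005], [3355, 5471]]
... * rho(b^-1) = [[-2, 1], [-5, 2]]  ->  [[-24937, 10466], [-34065, 14297]]
... * rho(b^-1) = [[-2, 1], [-5, 2]]  ->  [[-2456, -4005], [-3355, -5471]]
tr = -2456 + -5471 = -7927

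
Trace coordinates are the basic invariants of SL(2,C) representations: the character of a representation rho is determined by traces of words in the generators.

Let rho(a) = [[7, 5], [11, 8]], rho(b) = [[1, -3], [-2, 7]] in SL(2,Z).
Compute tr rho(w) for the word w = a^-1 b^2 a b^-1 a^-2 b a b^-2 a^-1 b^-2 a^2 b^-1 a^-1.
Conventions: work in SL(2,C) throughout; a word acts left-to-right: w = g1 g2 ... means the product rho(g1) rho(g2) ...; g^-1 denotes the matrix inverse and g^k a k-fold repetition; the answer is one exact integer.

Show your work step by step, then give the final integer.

8968738086797040

rho(a^-1) = [[8, -5], [-11, 7]]
... * rho(b) = [[1, -3], [-2, 7]]  ->  [[18, -59], [-25, 82]]
... * rho(b) = [[1, -3], [-2, 7]]  ->  [[136, -467], [-189, 649]]
... * rho(a) = [[7, 5], [11, 8]]  ->  [[-4185, -3056], [5816, 4247]]
... * rho(b^-1) = [[7, 3], [2, 1]]  ->  [[-35407, -15611], [49206, 21695]]
... * rho(a^-1) = [[8, -5], [-11, 7]]  ->  [[-111535, 67758], [155003, -94165]]
... * rho(a^-1) = [[8, -5], [-11, 7]]  ->  [[-1637618, 1031981], [2275839, -1434170]]
... * rho(b) = [[1, -3], [-2, 7]]  ->  [[-3701580, 12136721], [5144179, -16866707]]
... * rho(a) = [[7, 5], [11, 8]]  ->  [[107592871, 78585868], [-149524524, -109212761]]
... * rho(b^-1) = [[7, 3], [2, 1]]  ->  [[910321833, 401364481], [-1265097190, -557786333]]
... * rho(b^-1) = [[7, 3], [2, 1]]  ->  [[7174981793, 3132329980], [-9971252996, -4353077903]]
... * rho(a^-1) = [[8, -5], [-11, 7]]  ->  [[22944224564, -13948599105], [-31886167035, 19384719659]]
... * rho(b^-1) = [[7, 3], [2, 1]]  ->  [[132712373738, 54884074587], [-184433729927, -76273781446]]
... * rho(b^-1) = [[7, 3], [2, 1]]  ->  [[1038754765340, 453021195801], [-1443583672381, -629574971227]]
... * rho(a) = [[7, 5], [11, 8]]  ->  [[12254516511191, 8817943393108], [-17030410390164, -12254518131721]]
... * rho(a) = [[7, 5], [11, 8]]  ->  [[182778992902525, 131816129700819], [-254012572180079, -183188197004588]]
... * rho(b^-1) = [[7, 3], [2, 1]]  ->  [[1543085209719313, 680153108408394], [-2144464399269729, -945225913544825]]
... * rho(a^-1) = [[8, -5], [-11, 7]]  ->  [[4862997485262170, -2954354289737807], [-6758230145164757, 4105740601534870]]
tr = 4862997485262170 + 4105740601534870 = 8968738086797040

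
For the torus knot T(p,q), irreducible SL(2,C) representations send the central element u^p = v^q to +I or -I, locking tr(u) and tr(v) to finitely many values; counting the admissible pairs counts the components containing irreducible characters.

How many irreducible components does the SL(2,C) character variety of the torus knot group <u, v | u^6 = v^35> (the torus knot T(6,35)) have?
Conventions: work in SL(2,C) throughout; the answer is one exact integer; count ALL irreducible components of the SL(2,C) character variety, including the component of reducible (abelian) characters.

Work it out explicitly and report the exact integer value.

86

In the torus knot group T(6,35), u^6 = v^35 is central, so an irreducible representation sends it to +I or -I (Schur).
On an irreducible component, tr(u) is locked at 2*cos(pi*alpha/6) for some alpha in 1..5, and tr(v) at 2*cos(pi*beta/35) for some beta in 1..34.
u^6 = (-1)^alpha I and v^35 = (-1)^beta I must agree, so alpha and beta have equal parity.
count pairs: odd alpha (3 choices) x odd beta (17), plus even alpha (2) x even beta (17): 3*17 + 2*17 = 85.
components with irreducible characters: 85; plus the single component of reducible (abelian) characters: total 86.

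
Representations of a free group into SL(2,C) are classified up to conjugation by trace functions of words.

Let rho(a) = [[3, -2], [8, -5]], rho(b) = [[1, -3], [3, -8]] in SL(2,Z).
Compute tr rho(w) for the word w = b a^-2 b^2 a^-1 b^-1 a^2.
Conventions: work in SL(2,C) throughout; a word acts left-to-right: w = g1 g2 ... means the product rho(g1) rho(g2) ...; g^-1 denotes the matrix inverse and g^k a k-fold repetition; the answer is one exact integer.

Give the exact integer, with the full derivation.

2731

rho(b) = [[1, -3], [3, -8]]
... * rho(a^-1) = [[-5, 2], [-8, 3]]  ->  [[19, -7], [49, -18]]
... * rho(a^-1) = [[-5, 2], [-8, 3]]  ->  [[-39, 17], [-101, 44]]
... * rho(b) = [[1, -3], [3, -8]]  ->  [[12, -19], [31, -49]]
... * rho(b) = [[1, -3], [3, -8]]  ->  [[-45, 116], [-116, 299]]
... * rho(a^-1) = [[-5, 2], [-8, 3]]  ->  [[-703, 258], [-1812, 665]]
... * rho(b^-1) = [[-8, 3], [-3, 1]]  ->  [[4850, -1851], [12501, -4771]]
... * rho(a) = [[3, -2], [8, -5]]  ->  [[-258, -445], [-665, -1147]]
... * rho(a) = [[3, -2], [8, -5]]  ->  [[-4334, 2741], [-11171, 7065]]
tr = -4334 + 7065 = 2731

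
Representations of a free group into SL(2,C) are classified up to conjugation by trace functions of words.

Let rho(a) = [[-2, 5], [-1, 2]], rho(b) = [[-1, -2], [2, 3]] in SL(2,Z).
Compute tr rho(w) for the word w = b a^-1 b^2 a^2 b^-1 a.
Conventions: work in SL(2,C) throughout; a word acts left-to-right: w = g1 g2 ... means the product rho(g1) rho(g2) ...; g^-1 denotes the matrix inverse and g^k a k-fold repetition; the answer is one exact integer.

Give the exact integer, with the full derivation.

398

rho(b) = [[-1, -2], [2, 3]]
... * rho(a^-1) = [[2, -5], [1, -2]]  ->  [[-4, 9], [7, -16]]
... * rho(b) = [[-1, -2], [2, 3]]  ->  [[22, 35], [-39, -62]]
... * rho(b) = [[-1, -2], [2, 3]]  ->  [[48, 61], [-85, -108]]
... * rho(a) = [[-2, 5], [-1, 2]]  ->  [[-157, 362], [278, -641]]
... * rho(a) = [[-2, 5], [-1, 2]]  ->  [[-48, -61], [85, 108]]
... * rho(b^-1) = [[3, 2], [-2, -1]]  ->  [[-22, -35], [39, 62]]
... * rho(a) = [[-2, 5], [-1, 2]]  ->  [[79, -180], [-140, 319]]
tr = 79 + 319 = 398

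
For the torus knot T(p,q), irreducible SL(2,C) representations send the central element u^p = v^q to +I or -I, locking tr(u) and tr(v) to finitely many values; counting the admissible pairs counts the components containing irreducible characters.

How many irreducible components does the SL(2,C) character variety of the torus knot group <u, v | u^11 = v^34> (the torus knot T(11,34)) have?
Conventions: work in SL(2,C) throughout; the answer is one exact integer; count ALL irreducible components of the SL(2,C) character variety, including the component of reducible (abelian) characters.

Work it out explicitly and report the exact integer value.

In the torus knot group T(11,34), u^11 = v^34 is central, so an irreducible representation sends it to +I or -I (Schur).
So on each irreducible component the traces are pinned: tr(u) = 2*cos(pi*alpha/11) with 1 <= alpha <= 10, tr(v) = 2*cos(pi*beta/34) with 1 <= beta <= 33.
Consistency of u^11 = (-1)^alpha I with v^34 = (-1)^beta I forces alpha = beta (mod 2).
Enumerate parity-matched pairs: 5*17 odd-odd plus 5*16 even-even gives 165.
Total: 165 irreducible-character components + 1 reducible (abelian) component = 166.

166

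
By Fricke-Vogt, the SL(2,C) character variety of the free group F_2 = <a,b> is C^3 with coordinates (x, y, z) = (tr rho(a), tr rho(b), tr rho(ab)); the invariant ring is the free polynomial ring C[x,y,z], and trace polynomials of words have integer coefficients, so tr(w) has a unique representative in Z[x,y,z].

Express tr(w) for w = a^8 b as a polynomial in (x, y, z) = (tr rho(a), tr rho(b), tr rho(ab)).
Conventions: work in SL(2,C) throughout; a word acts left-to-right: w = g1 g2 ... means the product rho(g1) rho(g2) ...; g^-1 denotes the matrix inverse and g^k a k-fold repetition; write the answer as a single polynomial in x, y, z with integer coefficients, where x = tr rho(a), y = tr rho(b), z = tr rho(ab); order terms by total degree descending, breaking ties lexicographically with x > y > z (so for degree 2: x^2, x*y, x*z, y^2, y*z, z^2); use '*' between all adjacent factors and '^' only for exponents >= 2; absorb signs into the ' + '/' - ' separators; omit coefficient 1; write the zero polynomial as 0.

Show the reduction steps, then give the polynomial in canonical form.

use: trace(a b a) = trace(a) * trace(b a) - trace(b)   [square of a] = x*z - y
trace(a^2 b a) = trace(a) * trace(a b a) - trace(a b)   [square of a] = x^2*z - x*y - z
apply: trace(b a^4) = trace(a) * trace(a^2 b a) - trace(a^2 b)   [square of a] = x^3*z - x^2*y - 2*x*z + y
trace(a^3 b a^2) = trace(a) * trace(b a^4) - trace(b a^3)   [square of a] = x^4*z - x^3*y - 3*x^2*z + 2*x*y + z
trace(a^2 b a^4) = trace(a) * trace(a^3 b a^2) - trace(a^3 b a)   [square of a] = x^5*z - x^4*y - 4*x^3*z + 3*x^2*y + 3*x*z - y
use: trace(a^3 b a^4) = trace(a) * trace(a^2 b a^4) - trace(a^2 b a^3)   [square of a] = x^6*z - x^5*y - 5*x^4*z + 4*x^3*y + 6*x^2*z - 3*x*y - z
apply: trace(a^8 b) = trace(a) * trace(a^3 b a^4) - trace(a^3 b a^3)   [square of a] = x^7*z - x^6*y - 6*x^5*z + 5*x^4*y + 10*x^3*z - 6*x^2*y - 4*x*z + y

x^7*z - x^6*y - 6*x^5*z + 5*x^4*y + 10*x^3*z - 6*x^2*y - 4*x*z + y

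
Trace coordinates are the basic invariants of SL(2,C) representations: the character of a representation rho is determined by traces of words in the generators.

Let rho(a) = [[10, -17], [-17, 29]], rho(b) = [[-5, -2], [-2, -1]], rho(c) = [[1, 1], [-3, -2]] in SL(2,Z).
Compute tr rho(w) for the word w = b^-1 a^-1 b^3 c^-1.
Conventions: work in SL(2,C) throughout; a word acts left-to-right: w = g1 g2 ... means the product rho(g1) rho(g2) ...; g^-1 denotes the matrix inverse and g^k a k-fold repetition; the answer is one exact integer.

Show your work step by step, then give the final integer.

-2530

rho(b^-1) = [[-1, 2], [2, -5]]
... * rho(a^-1) = [[29, 17], [17, 10]]  ->  [[5, 3], [-27, -16]]
... * rho(b) = [[-5, -2], [-2, -1]]  ->  [[-31, -13], [167, 70]]
... * rho(b) = [[-5, -2], [-2, -1]]  ->  [[181, 75], [-975, -404]]
... * rho(b) = [[-5, -2], [-2, -1]]  ->  [[-1055, -437], [5683, 2354]]
... * rho(c^-1) = [[-2, -1], [3, 1]]  ->  [[799, 618], [-4304, -3329]]
tr = 799 + -3329 = -2530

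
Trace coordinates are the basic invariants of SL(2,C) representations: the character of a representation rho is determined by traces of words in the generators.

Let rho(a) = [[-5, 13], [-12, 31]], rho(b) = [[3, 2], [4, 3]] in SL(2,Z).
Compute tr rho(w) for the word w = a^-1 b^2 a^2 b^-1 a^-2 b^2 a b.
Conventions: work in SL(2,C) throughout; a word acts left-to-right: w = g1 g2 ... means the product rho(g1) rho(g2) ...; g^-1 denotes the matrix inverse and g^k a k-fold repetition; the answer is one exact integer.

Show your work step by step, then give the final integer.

rho(a^-1) = [[31, -13], [12, -5]]
... * rho(b) = [[3, 2], [4, 3]]  ->  [[41, 23], [16, 9]]
... * rho(b) = [[3, 2], [4, 3]]  ->  [[215, 151], [84, 59]]
... * rho(a) = [[-5, 13], [-12, 31]]  ->  [[-2887, 7476], [-1128, 2921]]
... * rho(a) = [[-5, 13], [-12, 31]]  ->  [[-75277, 194225], [-29412, 75887]]
... * rho(b^-1) = [[3, -2], [-4, 3]]  ->  [[-1002731, 733229], [-391784, 286485]]
... * rho(a^-1) = [[31, -13], [12, -5]]  ->  [[-22285913, 9369358], [-8707484, 3660767]]
... * rho(a^-1) = [[31, -13], [12, -5]]  ->  [[-578431007, 242870079], [-226002800, 94893457]]
... * rho(b) = [[3, 2], [4, 3]]  ->  [[-763812705, -428251777], [-298434572, -167325229]]
... * rho(b) = [[3, 2], [4, 3]]  ->  [[-4004445223, -2812380741], [-1564604632, -1098844831]]
... * rho(a) = [[-5, 13], [-12, 31]]  ->  [[53770795007, -139241590870], [21009161132, -54404049977]]
... * rho(b) = [[3, 2], [4, 3]]  ->  [[-395653978459, -310183182596], [-154588716512, -121193827667]]
tr = -395653978459 + -121193827667 = -516847806126

-516847806126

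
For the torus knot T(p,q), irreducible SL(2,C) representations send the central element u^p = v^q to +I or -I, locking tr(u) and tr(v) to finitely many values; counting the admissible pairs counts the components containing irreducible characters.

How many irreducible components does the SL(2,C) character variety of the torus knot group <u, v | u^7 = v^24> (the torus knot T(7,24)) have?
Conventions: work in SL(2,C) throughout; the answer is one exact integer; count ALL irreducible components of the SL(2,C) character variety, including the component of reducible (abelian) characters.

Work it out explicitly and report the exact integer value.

For T(7,24): irreducibility forces the central element u^7 = v^24 to one of +I, -I.
So on each irreducible component the traces are pinned: tr(u) = 2*cos(pi*alpha/7) with 1 <= alpha <= 6, tr(v) = 2*cos(pi*beta/24) with 1 <= beta <= 23.
Consistency of u^7 = (-1)^alpha I with v^24 = (-1)^beta I forces alpha = beta (mod 2).
count pairs: odd alpha (3 choices) x odd beta (12), plus even alpha (3) x even beta (11): 3*12 + 3*11 = 69.
That is 69 components of irreducible characters, and with the reducible (abelian) component the total is 70.

70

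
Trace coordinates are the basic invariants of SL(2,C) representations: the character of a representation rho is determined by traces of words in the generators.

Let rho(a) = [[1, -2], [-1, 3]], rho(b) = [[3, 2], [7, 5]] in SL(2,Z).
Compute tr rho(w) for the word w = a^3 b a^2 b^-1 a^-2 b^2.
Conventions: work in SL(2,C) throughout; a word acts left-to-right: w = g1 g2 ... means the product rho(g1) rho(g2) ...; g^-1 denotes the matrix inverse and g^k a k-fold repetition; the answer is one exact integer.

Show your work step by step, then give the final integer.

-4100

rho(a) = [[1, -2], [-1, 3]]
... * rho(a) = [[1, -2], [-1, 3]]  ->  [[3, -8], [-4, 11]]
... * rho(a) = [[1, -2], [-1, 3]]  ->  [[11, -30], [-15, 41]]
... * rho(b) = [[3, 2], [7, 5]]  ->  [[-177, -128], [242, 175]]
... * rho(a) = [[1, -2], [-1, 3]]  ->  [[-49, -30], [67, 41]]
... * rho(a) = [[1, -2], [-1, 3]]  ->  [[-19, 8], [26, -11]]
... * rho(b^-1) = [[5, -2], [-7, 3]]  ->  [[-151, 62], [207, -85]]
... * rho(a^-1) = [[3, 2], [1, 1]]  ->  [[-391, -240], [536, 329]]
... * rho(a^-1) = [[3, 2], [1, 1]]  ->  [[-1413, -1022], [1937, 1401]]
... * rho(b) = [[3, 2], [7, 5]]  ->  [[-11393, -7936], [15618, 10879]]
... * rho(b) = [[3, 2], [7, 5]]  ->  [[-89731, -62466], [123007, 85631]]
tr = -89731 + 85631 = -4100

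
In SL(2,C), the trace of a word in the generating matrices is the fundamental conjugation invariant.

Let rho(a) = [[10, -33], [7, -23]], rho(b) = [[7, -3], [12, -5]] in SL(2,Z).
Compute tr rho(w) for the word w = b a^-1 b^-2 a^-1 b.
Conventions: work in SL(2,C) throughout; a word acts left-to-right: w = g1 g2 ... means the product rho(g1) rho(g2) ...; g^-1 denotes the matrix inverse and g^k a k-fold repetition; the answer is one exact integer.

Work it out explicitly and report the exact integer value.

rho(b) = [[7, -3], [12, -5]]
... * rho(a^-1) = [[-23, 33], [-7, 10]]  ->  [[-140, 201], [-241, 346]]
... * rho(b^-1) = [[-5, 3], [-12, 7]]  ->  [[-1712, 987], [-2947, 1699]]
... * rho(b^-1) = [[-5, 3], [-12, 7]]  ->  [[-3284, 1773], [-5653, 3052]]
... * rho(a^-1) = [[-23, 33], [-7, 10]]  ->  [[63121, -90642], [108655, -156029]]
... * rho(b) = [[7, -3], [12, -5]]  ->  [[-645857, 263847], [-1111763, 454180]]
tr = -645857 + 454180 = -191677

-191677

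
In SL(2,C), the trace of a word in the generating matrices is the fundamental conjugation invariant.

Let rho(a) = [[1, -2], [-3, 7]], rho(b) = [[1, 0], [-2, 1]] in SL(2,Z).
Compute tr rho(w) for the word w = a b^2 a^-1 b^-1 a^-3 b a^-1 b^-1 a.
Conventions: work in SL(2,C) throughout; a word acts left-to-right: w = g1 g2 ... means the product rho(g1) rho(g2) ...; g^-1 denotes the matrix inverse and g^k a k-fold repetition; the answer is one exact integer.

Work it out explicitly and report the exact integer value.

rho(a) = [[1, -2], [-3, 7]]
... * rho(b) = [[1, 0], [-2, 1]]  ->  [[5, -2], [-17, 7]]
... * rho(b) = [[1, 0], [-2, 1]]  ->  [[9, -2], [-31, 7]]
... * rho(a^-1) = [[7, 2], [3, 1]]  ->  [[57, 16], [-196, -55]]
... * rho(b^-1) = [[1, 0], [2, 1]]  ->  [[89, 16], [-306, -55]]
... * rho(a^-1) = [[7, 2], [3, 1]]  ->  [[671, 194], [-2307, -667]]
... * rho(a^-1) = [[7, 2], [3, 1]]  ->  [[5279, 1536], [-18150, -5281]]
... * rho(a^-1) = [[7, 2], [3, 1]]  ->  [[41561, 12094], [-142893, -41581]]
... * rho(b) = [[1, 0], [-2, 1]]  ->  [[17373, 12094], [-59731, -41581]]
... * rho(a^-1) = [[7, 2], [3, 1]]  ->  [[157893, 46840], [-542860, -161043]]
... * rho(b^-1) = [[1, 0], [2, 1]]  ->  [[251573, 46840], [-864946, -161043]]
... * rho(a) = [[1, -2], [-3, 7]]  ->  [[111053, -175266], [-381817, 602591]]
tr = 111053 + 602591 = 713644

713644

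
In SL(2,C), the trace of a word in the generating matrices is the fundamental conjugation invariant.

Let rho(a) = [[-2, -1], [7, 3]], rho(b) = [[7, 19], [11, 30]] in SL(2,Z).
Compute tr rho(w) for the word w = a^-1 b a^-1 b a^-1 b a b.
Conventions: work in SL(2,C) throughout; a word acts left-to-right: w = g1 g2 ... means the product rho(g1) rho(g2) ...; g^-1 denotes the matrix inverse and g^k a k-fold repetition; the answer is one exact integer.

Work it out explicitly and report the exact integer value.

rho(a^-1) = [[3, 1], [-7, -2]]
... * rho(b) = [[7, 19], [11, 30]]  ->  [[32, 87], [-71, -193]]
... * rho(a^-1) = [[3, 1], [-7, -2]]  ->  [[-513, -142], [1138, 315]]
... * rho(b) = [[7, 19], [11, 30]]  ->  [[-5153, -14007], [11431, 31072]]
... * rho(a^-1) = [[3, 1], [-7, -2]]  ->  [[82590, 22861], [-183211, -50713]]
... * rho(b) = [[7, 19], [11, 30]]  ->  [[829601, 2255040], [-1840320, -5002399]]
... * rho(a) = [[-2, -1], [7, 3]]  ->  [[14126078, 5935519], [-31336153, -13166877]]
... * rho(b) = [[7, 19], [11, 30]]  ->  [[164173255, 446461052], [-364188718, -990393217]]
tr = 164173255 + -990393217 = -826219962

-826219962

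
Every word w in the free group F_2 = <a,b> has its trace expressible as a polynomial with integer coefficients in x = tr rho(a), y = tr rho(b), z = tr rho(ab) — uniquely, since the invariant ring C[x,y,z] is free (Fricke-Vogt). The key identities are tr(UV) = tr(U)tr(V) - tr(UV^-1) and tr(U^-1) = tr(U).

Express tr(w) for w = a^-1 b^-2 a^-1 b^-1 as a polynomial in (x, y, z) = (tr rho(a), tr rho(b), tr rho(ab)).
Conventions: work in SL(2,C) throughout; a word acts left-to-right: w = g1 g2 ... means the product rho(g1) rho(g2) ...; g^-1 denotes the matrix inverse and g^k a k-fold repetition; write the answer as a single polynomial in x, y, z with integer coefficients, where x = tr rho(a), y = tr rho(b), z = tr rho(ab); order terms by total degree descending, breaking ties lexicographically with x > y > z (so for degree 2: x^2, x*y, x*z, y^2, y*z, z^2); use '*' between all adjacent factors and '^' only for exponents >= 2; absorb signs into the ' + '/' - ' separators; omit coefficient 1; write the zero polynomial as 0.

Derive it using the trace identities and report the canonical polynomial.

tr(b^-1) = tr(b) = y
next, tr(b^-1 a) = tr(a)*tr(b) - tr(a b)   [inverse elimination on b] = x*y - z
next, tr(b^-1 a^-1) = tr(b^-1)*tr(a) - tr(b^-1 a)   [inverse elimination on a] = z
tr(a^-1 b^-1 a^-1) = tr(b^-1 a^-1)*tr(a) - tr(b^-1)   [inverse elimination on a] = x*z - y
and tr(b a b) = tr(b)*tr(a b) - tr(a)   [square of b] = y*z - x
tr(b a b a) = tr(a b)*tr(a b) - tr(1)   [split at a repeated a] = z^2 - 2
next, tr(a^-1 b a b) = tr(b a b)*tr(a) - tr(b a b a)   [inverse elimination on a] = x*y*z - x^2 - z^2 + 2
next, tr(b^-1 a^-1 b a) = tr(a^-1 b a)*tr(b) - tr(a^-1 b a b)   [inverse elimination on b] = -x*y*z + x^2 + y^2 + z^2 - 2
and tr(a^-1 b^-1 a^-1 b) = tr(b^-1 a^-1 b)*tr(a) - tr(b^-1 a^-1 b a)   [inverse elimination on a] = x*y*z - y^2 - z^2 + 2
and tr(a^-1 b^-1 a^-1 b^-1) = tr(a^-1 b^-1 a^-1)*tr(b) - tr(a^-1 b^-1 a^-1 b)   [inverse elimination on b] = z^2 - 2
and tr(a^-1 b^-2 a^-1 b^-1) = tr(a^-1 b^-1 a^-1 b^-1)*tr(b) - tr(a^-1 b^-1 a^-1)   [inverse elimination on b] = y*z^2 - x*z - y

y*z^2 - x*z - y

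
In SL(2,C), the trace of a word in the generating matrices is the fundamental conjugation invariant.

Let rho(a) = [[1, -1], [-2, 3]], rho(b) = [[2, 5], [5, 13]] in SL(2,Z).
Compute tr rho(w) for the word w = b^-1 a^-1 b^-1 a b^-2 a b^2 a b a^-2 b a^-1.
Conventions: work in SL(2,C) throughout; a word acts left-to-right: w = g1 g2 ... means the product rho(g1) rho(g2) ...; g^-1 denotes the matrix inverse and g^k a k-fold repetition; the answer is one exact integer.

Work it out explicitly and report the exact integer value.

-398520626966

rho(b^-1) = [[13, -5], [-5, 2]]
... * rho(a^-1) = [[3, 1], [2, 1]]  ->  [[29, 8], [-11, -3]]
... * rho(b^-1) = [[13, -5], [-5, 2]]  ->  [[337, -129], [-128, 49]]
... * rho(a) = [[1, -1], [-2, 3]]  ->  [[595, -724], [-226, 275]]
... * rho(b^-1) = [[13, -5], [-5, 2]]  ->  [[11355, -4423], [-4313, 1680]]
... * rho(b^-1) = [[13, -5], [-5, 2]]  ->  [[169730, -65621], [-64469, 24925]]
... * rho(a) = [[1, -1], [-2, 3]]  ->  [[300972, -366593], [-114319, 139244]]
... * rho(b) = [[2, 5], [5, 13]]  ->  [[-1231021, -3260849], [467582, 1238577]]
... * rho(b) = [[2, 5], [5, 13]]  ->  [[-18766287, -48546142], [7128049, 18439411]]
... * rho(a) = [[1, -1], [-2, 3]]  ->  [[78325997, -126872139], [-29750773, 48190184]]
... * rho(b) = [[2, 5], [5, 13]]  ->  [[-477708701, -1257707822], [181449374, 477718527]]
... * rho(a^-1) = [[3, 1], [2, 1]]  ->  [[-3948541747, -1735416523], [1499785176, 659167901]]
... * rho(a^-1) = [[3, 1], [2, 1]]  ->  [[-15316458287, -5683958270], [5817691330, 2158953077]]
... * rho(b) = [[2, 5], [5, 13]]  ->  [[-59052707924, -150473748945], [22430148045, 57154846651]]
... * rho(a^-1) = [[3, 1], [2, 1]]  ->  [[-478105621662, -209526456869], [181600137437, 79584994696]]
tr = -478105621662 + 79584994696 = -398520626966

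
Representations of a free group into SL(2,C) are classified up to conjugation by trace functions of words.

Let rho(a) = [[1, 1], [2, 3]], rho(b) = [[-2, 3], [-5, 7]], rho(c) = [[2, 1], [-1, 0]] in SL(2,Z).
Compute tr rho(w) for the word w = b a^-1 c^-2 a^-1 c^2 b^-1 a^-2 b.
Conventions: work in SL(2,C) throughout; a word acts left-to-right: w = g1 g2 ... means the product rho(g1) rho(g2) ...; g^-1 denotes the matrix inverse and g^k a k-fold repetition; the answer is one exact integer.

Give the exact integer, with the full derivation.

-8823

rho(b) = [[-2, 3], [-5, 7]]
... * rho(a^-1) = [[3, -1], [-2, 1]]  ->  [[-12, 5], [-29, 12]]
... * rho(c^-1) = [[0, -1], [1, 2]]  ->  [[5, 22], [12, 53]]
... * rho(c^-1) = [[0, -1], [1, 2]]  ->  [[22, 39], [53, 94]]
... * rho(a^-1) = [[3, -1], [-2, 1]]  ->  [[-12, 17], [-29, 41]]
... * rho(c) = [[2, 1], [-1, 0]]  ->  [[-41, -12], [-99, -29]]
... * rho(c) = [[2, 1], [-1, 0]]  ->  [[-70, -41], [-169, -99]]
... * rho(b^-1) = [[7, -3], [5, -2]]  ->  [[-695, 292], [-1678, 705]]
... * rho(a^-1) = [[3, -1], [-2, 1]]  ->  [[-2669, 987], [-6444, 2383]]
... * rho(a^-1) = [[3, -1], [-2, 1]]  ->  [[-9981, 3656], [-24098, 8827]]
... * rho(b) = [[-2, 3], [-5, 7]]  ->  [[1682, -4351], [4061, -10505]]
tr = 1682 + -10505 = -8823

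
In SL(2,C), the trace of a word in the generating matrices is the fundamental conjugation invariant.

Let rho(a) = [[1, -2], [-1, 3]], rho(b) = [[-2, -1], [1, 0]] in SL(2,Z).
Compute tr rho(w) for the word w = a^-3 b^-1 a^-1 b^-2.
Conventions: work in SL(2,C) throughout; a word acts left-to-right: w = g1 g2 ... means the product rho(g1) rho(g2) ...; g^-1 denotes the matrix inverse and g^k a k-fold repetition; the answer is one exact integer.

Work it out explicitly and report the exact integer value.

rho(a^-1) = [[3, 2], [1, 1]]
... * rho(a^-1) = [[3, 2], [1, 1]]  ->  [[11, 8], [4, 3]]
... * rho(a^-1) = [[3, 2], [1, 1]]  ->  [[41, 30], [15, 11]]
... * rho(b^-1) = [[0, 1], [-1, -2]]  ->  [[-30, -19], [-11, -7]]
... * rho(a^-1) = [[3, 2], [1, 1]]  ->  [[-109, -79], [-40, -29]]
... * rho(b^-1) = [[0, 1], [-1, -2]]  ->  [[79, 49], [29, 18]]
... * rho(b^-1) = [[0, 1], [-1, -2]]  ->  [[-49, -19], [-18, -7]]
tr = -49 + -7 = -56

-56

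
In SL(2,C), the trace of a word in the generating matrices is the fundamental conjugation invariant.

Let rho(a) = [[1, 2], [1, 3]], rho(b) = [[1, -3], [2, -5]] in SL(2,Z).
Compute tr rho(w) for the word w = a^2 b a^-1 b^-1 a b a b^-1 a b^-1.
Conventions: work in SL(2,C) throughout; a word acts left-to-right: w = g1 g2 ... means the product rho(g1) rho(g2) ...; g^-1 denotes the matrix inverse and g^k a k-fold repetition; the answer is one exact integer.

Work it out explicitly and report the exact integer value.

rho(a) = [[1, 2], [1, 3]]
... * rho(a) = [[1, 2], [1, 3]]  ->  [[3, 8], [4, 11]]
... * rho(b) = [[1, -3], [2, -5]]  ->  [[19, -49], [26, -67]]
... * rho(a^-1) = [[3, -2], [-1, 1]]  ->  [[106, -87], [145, -119]]
... * rho(b^-1) = [[-5, 3], [-2, 1]]  ->  [[-356, 231], [-487, 316]]
... * rho(a) = [[1, 2], [1, 3]]  ->  [[-125, -19], [-171, -26]]
... * rho(b) = [[1, -3], [2, -5]]  ->  [[-163, 470], [-223, 643]]
... * rho(a) = [[1, 2], [1, 3]]  ->  [[307, 1084], [420, 1483]]
... * rho(b^-1) = [[-5, 3], [-2, 1]]  ->  [[-3703, 2005], [-5066, 2743]]
... * rho(a) = [[1, 2], [1, 3]]  ->  [[-1698, -1391], [-2323, -1903]]
... * rho(b^-1) = [[-5, 3], [-2, 1]]  ->  [[11272, -6485], [15421, -8872]]
tr = 11272 + -8872 = 2400

2400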